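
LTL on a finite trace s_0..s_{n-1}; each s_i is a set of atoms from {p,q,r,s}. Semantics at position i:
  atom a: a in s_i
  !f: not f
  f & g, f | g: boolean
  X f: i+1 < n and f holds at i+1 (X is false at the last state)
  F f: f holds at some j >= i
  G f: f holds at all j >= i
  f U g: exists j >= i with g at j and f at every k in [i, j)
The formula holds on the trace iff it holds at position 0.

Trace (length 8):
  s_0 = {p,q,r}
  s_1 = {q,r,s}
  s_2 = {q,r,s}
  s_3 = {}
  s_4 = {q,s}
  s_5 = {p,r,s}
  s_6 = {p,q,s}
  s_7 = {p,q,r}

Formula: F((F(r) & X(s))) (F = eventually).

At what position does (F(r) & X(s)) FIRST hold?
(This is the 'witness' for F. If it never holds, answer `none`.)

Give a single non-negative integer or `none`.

s_0={p,q,r}: (F(r) & X(s))=True F(r)=True r=True X(s)=True s=False
s_1={q,r,s}: (F(r) & X(s))=True F(r)=True r=True X(s)=True s=True
s_2={q,r,s}: (F(r) & X(s))=False F(r)=True r=True X(s)=False s=True
s_3={}: (F(r) & X(s))=True F(r)=True r=False X(s)=True s=False
s_4={q,s}: (F(r) & X(s))=True F(r)=True r=False X(s)=True s=True
s_5={p,r,s}: (F(r) & X(s))=True F(r)=True r=True X(s)=True s=True
s_6={p,q,s}: (F(r) & X(s))=False F(r)=True r=False X(s)=False s=True
s_7={p,q,r}: (F(r) & X(s))=False F(r)=True r=True X(s)=False s=False
F((F(r) & X(s))) holds; first witness at position 0.

Answer: 0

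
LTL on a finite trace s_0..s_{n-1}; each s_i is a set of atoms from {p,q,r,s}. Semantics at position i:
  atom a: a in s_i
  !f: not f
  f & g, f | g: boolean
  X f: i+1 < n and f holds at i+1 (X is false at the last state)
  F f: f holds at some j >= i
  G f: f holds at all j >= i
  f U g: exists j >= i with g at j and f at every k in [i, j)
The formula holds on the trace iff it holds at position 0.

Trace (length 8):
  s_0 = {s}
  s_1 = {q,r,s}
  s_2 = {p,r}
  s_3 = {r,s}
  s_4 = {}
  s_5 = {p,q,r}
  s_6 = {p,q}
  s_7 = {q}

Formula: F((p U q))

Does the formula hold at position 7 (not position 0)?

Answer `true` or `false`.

s_0={s}: F((p U q))=True (p U q)=False p=False q=False
s_1={q,r,s}: F((p U q))=True (p U q)=True p=False q=True
s_2={p,r}: F((p U q))=True (p U q)=False p=True q=False
s_3={r,s}: F((p U q))=True (p U q)=False p=False q=False
s_4={}: F((p U q))=True (p U q)=False p=False q=False
s_5={p,q,r}: F((p U q))=True (p U q)=True p=True q=True
s_6={p,q}: F((p U q))=True (p U q)=True p=True q=True
s_7={q}: F((p U q))=True (p U q)=True p=False q=True
Evaluating at position 7: result = True

Answer: true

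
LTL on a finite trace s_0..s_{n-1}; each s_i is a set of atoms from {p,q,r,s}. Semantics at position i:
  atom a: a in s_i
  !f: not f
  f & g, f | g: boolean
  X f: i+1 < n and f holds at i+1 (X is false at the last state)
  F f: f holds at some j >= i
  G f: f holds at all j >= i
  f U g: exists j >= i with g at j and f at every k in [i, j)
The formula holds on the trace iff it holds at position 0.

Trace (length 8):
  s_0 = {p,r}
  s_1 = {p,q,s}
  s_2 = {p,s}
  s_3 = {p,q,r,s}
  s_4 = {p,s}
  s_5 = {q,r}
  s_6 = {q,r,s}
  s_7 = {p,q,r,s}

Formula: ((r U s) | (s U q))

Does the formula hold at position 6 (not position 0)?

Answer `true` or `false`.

Answer: true

Derivation:
s_0={p,r}: ((r U s) | (s U q))=True (r U s)=True r=True s=False (s U q)=False q=False
s_1={p,q,s}: ((r U s) | (s U q))=True (r U s)=True r=False s=True (s U q)=True q=True
s_2={p,s}: ((r U s) | (s U q))=True (r U s)=True r=False s=True (s U q)=True q=False
s_3={p,q,r,s}: ((r U s) | (s U q))=True (r U s)=True r=True s=True (s U q)=True q=True
s_4={p,s}: ((r U s) | (s U q))=True (r U s)=True r=False s=True (s U q)=True q=False
s_5={q,r}: ((r U s) | (s U q))=True (r U s)=True r=True s=False (s U q)=True q=True
s_6={q,r,s}: ((r U s) | (s U q))=True (r U s)=True r=True s=True (s U q)=True q=True
s_7={p,q,r,s}: ((r U s) | (s U q))=True (r U s)=True r=True s=True (s U q)=True q=True
Evaluating at position 6: result = True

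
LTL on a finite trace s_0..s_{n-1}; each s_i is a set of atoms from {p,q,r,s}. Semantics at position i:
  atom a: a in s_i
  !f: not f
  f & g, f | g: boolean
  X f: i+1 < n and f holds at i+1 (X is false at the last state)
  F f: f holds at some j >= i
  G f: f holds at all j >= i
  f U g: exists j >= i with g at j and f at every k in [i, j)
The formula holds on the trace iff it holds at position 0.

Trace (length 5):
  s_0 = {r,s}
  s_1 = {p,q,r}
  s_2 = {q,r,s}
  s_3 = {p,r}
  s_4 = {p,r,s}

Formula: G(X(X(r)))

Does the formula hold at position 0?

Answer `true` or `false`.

Answer: false

Derivation:
s_0={r,s}: G(X(X(r)))=False X(X(r))=True X(r)=True r=True
s_1={p,q,r}: G(X(X(r)))=False X(X(r))=True X(r)=True r=True
s_2={q,r,s}: G(X(X(r)))=False X(X(r))=True X(r)=True r=True
s_3={p,r}: G(X(X(r)))=False X(X(r))=False X(r)=True r=True
s_4={p,r,s}: G(X(X(r)))=False X(X(r))=False X(r)=False r=True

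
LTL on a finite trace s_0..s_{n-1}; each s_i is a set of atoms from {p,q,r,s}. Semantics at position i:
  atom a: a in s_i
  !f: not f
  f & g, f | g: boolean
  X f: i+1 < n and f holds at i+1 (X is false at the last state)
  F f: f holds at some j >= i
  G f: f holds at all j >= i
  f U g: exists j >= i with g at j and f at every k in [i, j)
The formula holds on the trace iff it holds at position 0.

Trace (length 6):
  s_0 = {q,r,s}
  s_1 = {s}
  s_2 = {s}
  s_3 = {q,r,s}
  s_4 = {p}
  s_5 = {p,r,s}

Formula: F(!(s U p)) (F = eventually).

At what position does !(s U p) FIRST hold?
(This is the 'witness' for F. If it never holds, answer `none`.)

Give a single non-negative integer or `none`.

Answer: none

Derivation:
s_0={q,r,s}: !(s U p)=False (s U p)=True s=True p=False
s_1={s}: !(s U p)=False (s U p)=True s=True p=False
s_2={s}: !(s U p)=False (s U p)=True s=True p=False
s_3={q,r,s}: !(s U p)=False (s U p)=True s=True p=False
s_4={p}: !(s U p)=False (s U p)=True s=False p=True
s_5={p,r,s}: !(s U p)=False (s U p)=True s=True p=True
F(!(s U p)) does not hold (no witness exists).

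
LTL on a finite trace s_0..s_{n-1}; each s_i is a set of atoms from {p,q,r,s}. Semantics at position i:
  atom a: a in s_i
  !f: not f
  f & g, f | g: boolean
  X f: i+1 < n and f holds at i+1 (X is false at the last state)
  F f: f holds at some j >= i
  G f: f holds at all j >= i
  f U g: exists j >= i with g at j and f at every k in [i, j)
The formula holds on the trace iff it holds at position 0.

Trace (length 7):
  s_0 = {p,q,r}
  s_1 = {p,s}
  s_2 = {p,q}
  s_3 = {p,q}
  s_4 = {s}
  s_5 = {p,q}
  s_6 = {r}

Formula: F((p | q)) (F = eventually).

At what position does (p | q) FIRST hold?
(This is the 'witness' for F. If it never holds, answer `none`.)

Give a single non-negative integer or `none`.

Answer: 0

Derivation:
s_0={p,q,r}: (p | q)=True p=True q=True
s_1={p,s}: (p | q)=True p=True q=False
s_2={p,q}: (p | q)=True p=True q=True
s_3={p,q}: (p | q)=True p=True q=True
s_4={s}: (p | q)=False p=False q=False
s_5={p,q}: (p | q)=True p=True q=True
s_6={r}: (p | q)=False p=False q=False
F((p | q)) holds; first witness at position 0.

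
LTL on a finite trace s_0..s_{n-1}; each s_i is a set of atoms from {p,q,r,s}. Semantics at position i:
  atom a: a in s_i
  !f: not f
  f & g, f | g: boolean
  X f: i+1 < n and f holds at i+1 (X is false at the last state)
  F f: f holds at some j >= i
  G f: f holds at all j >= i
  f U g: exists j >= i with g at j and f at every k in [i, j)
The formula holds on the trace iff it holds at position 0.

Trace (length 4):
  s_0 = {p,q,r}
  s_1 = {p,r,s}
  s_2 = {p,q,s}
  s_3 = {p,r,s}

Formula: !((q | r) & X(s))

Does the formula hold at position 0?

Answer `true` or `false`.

Answer: false

Derivation:
s_0={p,q,r}: !((q | r) & X(s))=False ((q | r) & X(s))=True (q | r)=True q=True r=True X(s)=True s=False
s_1={p,r,s}: !((q | r) & X(s))=False ((q | r) & X(s))=True (q | r)=True q=False r=True X(s)=True s=True
s_2={p,q,s}: !((q | r) & X(s))=False ((q | r) & X(s))=True (q | r)=True q=True r=False X(s)=True s=True
s_3={p,r,s}: !((q | r) & X(s))=True ((q | r) & X(s))=False (q | r)=True q=False r=True X(s)=False s=True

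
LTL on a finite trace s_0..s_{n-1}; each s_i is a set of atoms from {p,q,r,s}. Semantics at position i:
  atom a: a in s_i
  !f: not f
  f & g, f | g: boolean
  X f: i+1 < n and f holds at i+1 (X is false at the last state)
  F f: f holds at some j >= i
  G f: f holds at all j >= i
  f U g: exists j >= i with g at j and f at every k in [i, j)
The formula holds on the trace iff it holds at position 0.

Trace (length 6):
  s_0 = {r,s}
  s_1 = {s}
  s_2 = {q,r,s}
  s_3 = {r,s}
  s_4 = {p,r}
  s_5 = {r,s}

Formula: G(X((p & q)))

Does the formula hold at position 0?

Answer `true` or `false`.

Answer: false

Derivation:
s_0={r,s}: G(X((p & q)))=False X((p & q))=False (p & q)=False p=False q=False
s_1={s}: G(X((p & q)))=False X((p & q))=False (p & q)=False p=False q=False
s_2={q,r,s}: G(X((p & q)))=False X((p & q))=False (p & q)=False p=False q=True
s_3={r,s}: G(X((p & q)))=False X((p & q))=False (p & q)=False p=False q=False
s_4={p,r}: G(X((p & q)))=False X((p & q))=False (p & q)=False p=True q=False
s_5={r,s}: G(X((p & q)))=False X((p & q))=False (p & q)=False p=False q=False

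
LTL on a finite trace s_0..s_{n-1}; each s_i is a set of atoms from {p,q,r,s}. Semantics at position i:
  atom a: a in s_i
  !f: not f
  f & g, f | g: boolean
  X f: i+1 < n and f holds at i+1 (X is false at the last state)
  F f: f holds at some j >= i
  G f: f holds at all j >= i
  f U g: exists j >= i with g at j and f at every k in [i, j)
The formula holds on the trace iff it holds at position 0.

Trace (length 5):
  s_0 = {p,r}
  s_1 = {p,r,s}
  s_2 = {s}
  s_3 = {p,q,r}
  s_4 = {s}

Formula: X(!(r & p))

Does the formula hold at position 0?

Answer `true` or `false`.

s_0={p,r}: X(!(r & p))=False !(r & p)=False (r & p)=True r=True p=True
s_1={p,r,s}: X(!(r & p))=True !(r & p)=False (r & p)=True r=True p=True
s_2={s}: X(!(r & p))=False !(r & p)=True (r & p)=False r=False p=False
s_3={p,q,r}: X(!(r & p))=True !(r & p)=False (r & p)=True r=True p=True
s_4={s}: X(!(r & p))=False !(r & p)=True (r & p)=False r=False p=False

Answer: false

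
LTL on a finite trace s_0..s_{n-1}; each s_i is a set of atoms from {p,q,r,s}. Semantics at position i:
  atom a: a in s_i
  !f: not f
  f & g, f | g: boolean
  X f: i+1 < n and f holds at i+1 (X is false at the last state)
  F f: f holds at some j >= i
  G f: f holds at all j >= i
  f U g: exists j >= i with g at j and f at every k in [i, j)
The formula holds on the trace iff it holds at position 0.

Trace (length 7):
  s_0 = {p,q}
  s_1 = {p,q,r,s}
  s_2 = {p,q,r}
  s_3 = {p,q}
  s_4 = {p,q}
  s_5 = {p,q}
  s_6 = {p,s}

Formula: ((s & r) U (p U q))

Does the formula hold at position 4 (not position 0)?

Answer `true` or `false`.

s_0={p,q}: ((s & r) U (p U q))=True (s & r)=False s=False r=False (p U q)=True p=True q=True
s_1={p,q,r,s}: ((s & r) U (p U q))=True (s & r)=True s=True r=True (p U q)=True p=True q=True
s_2={p,q,r}: ((s & r) U (p U q))=True (s & r)=False s=False r=True (p U q)=True p=True q=True
s_3={p,q}: ((s & r) U (p U q))=True (s & r)=False s=False r=False (p U q)=True p=True q=True
s_4={p,q}: ((s & r) U (p U q))=True (s & r)=False s=False r=False (p U q)=True p=True q=True
s_5={p,q}: ((s & r) U (p U q))=True (s & r)=False s=False r=False (p U q)=True p=True q=True
s_6={p,s}: ((s & r) U (p U q))=False (s & r)=False s=True r=False (p U q)=False p=True q=False
Evaluating at position 4: result = True

Answer: true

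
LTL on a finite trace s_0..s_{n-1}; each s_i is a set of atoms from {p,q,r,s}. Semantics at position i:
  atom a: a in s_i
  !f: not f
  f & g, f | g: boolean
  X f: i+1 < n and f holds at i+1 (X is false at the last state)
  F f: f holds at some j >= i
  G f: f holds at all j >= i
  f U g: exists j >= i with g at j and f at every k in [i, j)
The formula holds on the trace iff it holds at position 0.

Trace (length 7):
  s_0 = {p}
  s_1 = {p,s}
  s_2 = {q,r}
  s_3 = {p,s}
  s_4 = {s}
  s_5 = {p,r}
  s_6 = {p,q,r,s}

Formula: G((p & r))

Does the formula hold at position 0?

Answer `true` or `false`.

s_0={p}: G((p & r))=False (p & r)=False p=True r=False
s_1={p,s}: G((p & r))=False (p & r)=False p=True r=False
s_2={q,r}: G((p & r))=False (p & r)=False p=False r=True
s_3={p,s}: G((p & r))=False (p & r)=False p=True r=False
s_4={s}: G((p & r))=False (p & r)=False p=False r=False
s_5={p,r}: G((p & r))=True (p & r)=True p=True r=True
s_6={p,q,r,s}: G((p & r))=True (p & r)=True p=True r=True

Answer: false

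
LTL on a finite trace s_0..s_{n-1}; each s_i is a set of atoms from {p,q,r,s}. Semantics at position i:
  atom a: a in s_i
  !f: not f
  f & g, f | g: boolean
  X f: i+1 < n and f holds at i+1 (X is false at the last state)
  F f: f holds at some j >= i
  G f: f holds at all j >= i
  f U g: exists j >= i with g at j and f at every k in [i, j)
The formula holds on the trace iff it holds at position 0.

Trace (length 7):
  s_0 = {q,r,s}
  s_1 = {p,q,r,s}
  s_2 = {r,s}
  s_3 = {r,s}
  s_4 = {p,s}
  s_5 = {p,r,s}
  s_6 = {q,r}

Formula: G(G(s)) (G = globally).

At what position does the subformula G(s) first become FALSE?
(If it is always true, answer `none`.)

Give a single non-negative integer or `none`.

Answer: 0

Derivation:
s_0={q,r,s}: G(s)=False s=True
s_1={p,q,r,s}: G(s)=False s=True
s_2={r,s}: G(s)=False s=True
s_3={r,s}: G(s)=False s=True
s_4={p,s}: G(s)=False s=True
s_5={p,r,s}: G(s)=False s=True
s_6={q,r}: G(s)=False s=False
G(G(s)) holds globally = False
First violation at position 0.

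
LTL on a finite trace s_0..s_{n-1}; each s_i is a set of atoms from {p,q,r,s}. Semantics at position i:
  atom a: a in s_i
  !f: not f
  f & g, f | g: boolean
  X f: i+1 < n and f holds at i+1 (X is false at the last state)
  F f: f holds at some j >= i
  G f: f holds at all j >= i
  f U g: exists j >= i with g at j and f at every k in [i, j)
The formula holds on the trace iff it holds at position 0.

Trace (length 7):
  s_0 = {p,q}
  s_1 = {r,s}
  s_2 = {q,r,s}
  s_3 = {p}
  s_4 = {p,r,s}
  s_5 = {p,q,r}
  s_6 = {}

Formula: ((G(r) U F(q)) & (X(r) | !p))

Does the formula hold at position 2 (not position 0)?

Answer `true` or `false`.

Answer: true

Derivation:
s_0={p,q}: ((G(r) U F(q)) & (X(r) | !p))=True (G(r) U F(q))=True G(r)=False r=False F(q)=True q=True (X(r) | !p)=True X(r)=True !p=False p=True
s_1={r,s}: ((G(r) U F(q)) & (X(r) | !p))=True (G(r) U F(q))=True G(r)=False r=True F(q)=True q=False (X(r) | !p)=True X(r)=True !p=True p=False
s_2={q,r,s}: ((G(r) U F(q)) & (X(r) | !p))=True (G(r) U F(q))=True G(r)=False r=True F(q)=True q=True (X(r) | !p)=True X(r)=False !p=True p=False
s_3={p}: ((G(r) U F(q)) & (X(r) | !p))=True (G(r) U F(q))=True G(r)=False r=False F(q)=True q=False (X(r) | !p)=True X(r)=True !p=False p=True
s_4={p,r,s}: ((G(r) U F(q)) & (X(r) | !p))=True (G(r) U F(q))=True G(r)=False r=True F(q)=True q=False (X(r) | !p)=True X(r)=True !p=False p=True
s_5={p,q,r}: ((G(r) U F(q)) & (X(r) | !p))=False (G(r) U F(q))=True G(r)=False r=True F(q)=True q=True (X(r) | !p)=False X(r)=False !p=False p=True
s_6={}: ((G(r) U F(q)) & (X(r) | !p))=False (G(r) U F(q))=False G(r)=False r=False F(q)=False q=False (X(r) | !p)=True X(r)=False !p=True p=False
Evaluating at position 2: result = True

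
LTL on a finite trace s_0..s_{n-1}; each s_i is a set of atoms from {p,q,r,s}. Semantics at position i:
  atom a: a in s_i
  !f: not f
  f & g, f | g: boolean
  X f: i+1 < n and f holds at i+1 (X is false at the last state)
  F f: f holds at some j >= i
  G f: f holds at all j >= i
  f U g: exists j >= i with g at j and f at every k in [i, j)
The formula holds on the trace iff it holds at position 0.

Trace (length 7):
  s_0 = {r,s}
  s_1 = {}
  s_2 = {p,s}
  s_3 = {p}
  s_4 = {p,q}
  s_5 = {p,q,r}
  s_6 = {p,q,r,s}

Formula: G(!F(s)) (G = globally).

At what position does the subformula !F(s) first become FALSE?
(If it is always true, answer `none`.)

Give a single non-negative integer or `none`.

Answer: 0

Derivation:
s_0={r,s}: !F(s)=False F(s)=True s=True
s_1={}: !F(s)=False F(s)=True s=False
s_2={p,s}: !F(s)=False F(s)=True s=True
s_3={p}: !F(s)=False F(s)=True s=False
s_4={p,q}: !F(s)=False F(s)=True s=False
s_5={p,q,r}: !F(s)=False F(s)=True s=False
s_6={p,q,r,s}: !F(s)=False F(s)=True s=True
G(!F(s)) holds globally = False
First violation at position 0.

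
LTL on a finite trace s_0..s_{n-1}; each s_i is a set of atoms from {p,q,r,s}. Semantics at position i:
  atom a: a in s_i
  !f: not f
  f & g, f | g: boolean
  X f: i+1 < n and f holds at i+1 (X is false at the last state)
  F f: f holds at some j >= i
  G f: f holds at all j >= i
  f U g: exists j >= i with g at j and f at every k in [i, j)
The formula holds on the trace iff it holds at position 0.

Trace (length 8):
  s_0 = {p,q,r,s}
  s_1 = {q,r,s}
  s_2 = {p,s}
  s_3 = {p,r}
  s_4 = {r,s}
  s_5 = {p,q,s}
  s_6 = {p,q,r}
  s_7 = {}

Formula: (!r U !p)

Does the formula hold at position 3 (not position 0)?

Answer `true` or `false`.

Answer: false

Derivation:
s_0={p,q,r,s}: (!r U !p)=False !r=False r=True !p=False p=True
s_1={q,r,s}: (!r U !p)=True !r=False r=True !p=True p=False
s_2={p,s}: (!r U !p)=False !r=True r=False !p=False p=True
s_3={p,r}: (!r U !p)=False !r=False r=True !p=False p=True
s_4={r,s}: (!r U !p)=True !r=False r=True !p=True p=False
s_5={p,q,s}: (!r U !p)=False !r=True r=False !p=False p=True
s_6={p,q,r}: (!r U !p)=False !r=False r=True !p=False p=True
s_7={}: (!r U !p)=True !r=True r=False !p=True p=False
Evaluating at position 3: result = False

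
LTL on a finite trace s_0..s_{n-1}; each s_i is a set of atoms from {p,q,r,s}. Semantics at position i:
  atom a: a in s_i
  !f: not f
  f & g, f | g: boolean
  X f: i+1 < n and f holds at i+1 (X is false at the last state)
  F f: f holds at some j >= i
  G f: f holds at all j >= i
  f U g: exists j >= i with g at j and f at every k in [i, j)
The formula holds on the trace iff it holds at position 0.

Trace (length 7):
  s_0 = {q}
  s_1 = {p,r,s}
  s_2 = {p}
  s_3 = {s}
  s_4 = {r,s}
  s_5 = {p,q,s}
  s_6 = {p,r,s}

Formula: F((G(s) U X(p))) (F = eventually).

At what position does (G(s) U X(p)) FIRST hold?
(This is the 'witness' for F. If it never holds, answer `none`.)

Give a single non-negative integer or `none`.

Answer: 0

Derivation:
s_0={q}: (G(s) U X(p))=True G(s)=False s=False X(p)=True p=False
s_1={p,r,s}: (G(s) U X(p))=True G(s)=False s=True X(p)=True p=True
s_2={p}: (G(s) U X(p))=False G(s)=False s=False X(p)=False p=True
s_3={s}: (G(s) U X(p))=True G(s)=True s=True X(p)=False p=False
s_4={r,s}: (G(s) U X(p))=True G(s)=True s=True X(p)=True p=False
s_5={p,q,s}: (G(s) U X(p))=True G(s)=True s=True X(p)=True p=True
s_6={p,r,s}: (G(s) U X(p))=False G(s)=True s=True X(p)=False p=True
F((G(s) U X(p))) holds; first witness at position 0.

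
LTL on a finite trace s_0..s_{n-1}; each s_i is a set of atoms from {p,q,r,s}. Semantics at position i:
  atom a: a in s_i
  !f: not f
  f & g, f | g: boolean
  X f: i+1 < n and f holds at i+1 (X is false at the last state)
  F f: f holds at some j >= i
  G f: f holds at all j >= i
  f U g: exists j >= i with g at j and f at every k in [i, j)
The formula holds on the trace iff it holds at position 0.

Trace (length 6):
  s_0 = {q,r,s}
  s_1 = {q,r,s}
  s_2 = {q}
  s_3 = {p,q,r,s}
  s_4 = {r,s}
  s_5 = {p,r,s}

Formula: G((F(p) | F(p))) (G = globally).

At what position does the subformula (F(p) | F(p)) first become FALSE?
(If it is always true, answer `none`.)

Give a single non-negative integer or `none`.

Answer: none

Derivation:
s_0={q,r,s}: (F(p) | F(p))=True F(p)=True p=False
s_1={q,r,s}: (F(p) | F(p))=True F(p)=True p=False
s_2={q}: (F(p) | F(p))=True F(p)=True p=False
s_3={p,q,r,s}: (F(p) | F(p))=True F(p)=True p=True
s_4={r,s}: (F(p) | F(p))=True F(p)=True p=False
s_5={p,r,s}: (F(p) | F(p))=True F(p)=True p=True
G((F(p) | F(p))) holds globally = True
No violation — formula holds at every position.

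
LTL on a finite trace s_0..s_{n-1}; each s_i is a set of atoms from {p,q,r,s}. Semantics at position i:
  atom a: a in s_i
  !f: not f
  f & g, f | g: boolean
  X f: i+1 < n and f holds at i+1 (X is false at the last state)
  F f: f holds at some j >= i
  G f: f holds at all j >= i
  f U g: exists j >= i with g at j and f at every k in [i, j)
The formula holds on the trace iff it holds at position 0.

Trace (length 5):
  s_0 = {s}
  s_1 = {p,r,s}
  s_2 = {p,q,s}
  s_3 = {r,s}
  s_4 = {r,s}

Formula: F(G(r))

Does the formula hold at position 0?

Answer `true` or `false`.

s_0={s}: F(G(r))=True G(r)=False r=False
s_1={p,r,s}: F(G(r))=True G(r)=False r=True
s_2={p,q,s}: F(G(r))=True G(r)=False r=False
s_3={r,s}: F(G(r))=True G(r)=True r=True
s_4={r,s}: F(G(r))=True G(r)=True r=True

Answer: true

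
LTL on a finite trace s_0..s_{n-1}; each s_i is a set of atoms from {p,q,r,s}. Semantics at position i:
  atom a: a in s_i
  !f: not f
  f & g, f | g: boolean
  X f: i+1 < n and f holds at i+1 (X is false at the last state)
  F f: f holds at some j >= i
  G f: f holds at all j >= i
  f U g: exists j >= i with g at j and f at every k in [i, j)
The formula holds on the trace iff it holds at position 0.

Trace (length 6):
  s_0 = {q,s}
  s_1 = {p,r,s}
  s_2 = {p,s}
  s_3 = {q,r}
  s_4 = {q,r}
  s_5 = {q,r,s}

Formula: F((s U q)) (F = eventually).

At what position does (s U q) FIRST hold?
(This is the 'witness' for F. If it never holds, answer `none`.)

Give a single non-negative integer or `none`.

s_0={q,s}: (s U q)=True s=True q=True
s_1={p,r,s}: (s U q)=True s=True q=False
s_2={p,s}: (s U q)=True s=True q=False
s_3={q,r}: (s U q)=True s=False q=True
s_4={q,r}: (s U q)=True s=False q=True
s_5={q,r,s}: (s U q)=True s=True q=True
F((s U q)) holds; first witness at position 0.

Answer: 0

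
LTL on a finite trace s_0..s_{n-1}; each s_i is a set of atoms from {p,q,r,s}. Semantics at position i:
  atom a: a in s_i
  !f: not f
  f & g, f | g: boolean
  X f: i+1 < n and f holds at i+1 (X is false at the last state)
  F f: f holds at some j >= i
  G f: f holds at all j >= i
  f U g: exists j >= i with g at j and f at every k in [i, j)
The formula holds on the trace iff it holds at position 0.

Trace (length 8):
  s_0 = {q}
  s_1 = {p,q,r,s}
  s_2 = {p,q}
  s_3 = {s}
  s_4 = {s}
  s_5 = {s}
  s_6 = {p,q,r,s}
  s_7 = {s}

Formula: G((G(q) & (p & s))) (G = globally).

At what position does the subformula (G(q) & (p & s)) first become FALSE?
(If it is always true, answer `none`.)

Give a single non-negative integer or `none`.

s_0={q}: (G(q) & (p & s))=False G(q)=False q=True (p & s)=False p=False s=False
s_1={p,q,r,s}: (G(q) & (p & s))=False G(q)=False q=True (p & s)=True p=True s=True
s_2={p,q}: (G(q) & (p & s))=False G(q)=False q=True (p & s)=False p=True s=False
s_3={s}: (G(q) & (p & s))=False G(q)=False q=False (p & s)=False p=False s=True
s_4={s}: (G(q) & (p & s))=False G(q)=False q=False (p & s)=False p=False s=True
s_5={s}: (G(q) & (p & s))=False G(q)=False q=False (p & s)=False p=False s=True
s_6={p,q,r,s}: (G(q) & (p & s))=False G(q)=False q=True (p & s)=True p=True s=True
s_7={s}: (G(q) & (p & s))=False G(q)=False q=False (p & s)=False p=False s=True
G((G(q) & (p & s))) holds globally = False
First violation at position 0.

Answer: 0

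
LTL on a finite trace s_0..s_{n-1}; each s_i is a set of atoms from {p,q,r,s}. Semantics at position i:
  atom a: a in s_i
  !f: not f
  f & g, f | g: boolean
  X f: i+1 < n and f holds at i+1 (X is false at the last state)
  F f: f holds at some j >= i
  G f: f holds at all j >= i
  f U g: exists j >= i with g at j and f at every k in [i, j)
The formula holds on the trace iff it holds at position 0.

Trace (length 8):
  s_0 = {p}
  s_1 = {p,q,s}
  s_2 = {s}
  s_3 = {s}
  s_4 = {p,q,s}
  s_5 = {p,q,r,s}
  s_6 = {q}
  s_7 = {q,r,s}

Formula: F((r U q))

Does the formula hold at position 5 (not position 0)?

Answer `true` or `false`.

Answer: true

Derivation:
s_0={p}: F((r U q))=True (r U q)=False r=False q=False
s_1={p,q,s}: F((r U q))=True (r U q)=True r=False q=True
s_2={s}: F((r U q))=True (r U q)=False r=False q=False
s_3={s}: F((r U q))=True (r U q)=False r=False q=False
s_4={p,q,s}: F((r U q))=True (r U q)=True r=False q=True
s_5={p,q,r,s}: F((r U q))=True (r U q)=True r=True q=True
s_6={q}: F((r U q))=True (r U q)=True r=False q=True
s_7={q,r,s}: F((r U q))=True (r U q)=True r=True q=True
Evaluating at position 5: result = True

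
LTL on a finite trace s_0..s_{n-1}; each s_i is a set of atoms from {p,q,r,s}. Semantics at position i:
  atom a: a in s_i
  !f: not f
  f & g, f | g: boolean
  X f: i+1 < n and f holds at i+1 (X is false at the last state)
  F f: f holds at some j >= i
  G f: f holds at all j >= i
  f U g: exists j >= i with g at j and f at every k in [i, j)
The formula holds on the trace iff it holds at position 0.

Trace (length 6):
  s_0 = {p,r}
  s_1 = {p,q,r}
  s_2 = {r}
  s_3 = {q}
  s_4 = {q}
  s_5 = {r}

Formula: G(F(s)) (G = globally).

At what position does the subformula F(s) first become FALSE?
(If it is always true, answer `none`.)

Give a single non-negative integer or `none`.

s_0={p,r}: F(s)=False s=False
s_1={p,q,r}: F(s)=False s=False
s_2={r}: F(s)=False s=False
s_3={q}: F(s)=False s=False
s_4={q}: F(s)=False s=False
s_5={r}: F(s)=False s=False
G(F(s)) holds globally = False
First violation at position 0.

Answer: 0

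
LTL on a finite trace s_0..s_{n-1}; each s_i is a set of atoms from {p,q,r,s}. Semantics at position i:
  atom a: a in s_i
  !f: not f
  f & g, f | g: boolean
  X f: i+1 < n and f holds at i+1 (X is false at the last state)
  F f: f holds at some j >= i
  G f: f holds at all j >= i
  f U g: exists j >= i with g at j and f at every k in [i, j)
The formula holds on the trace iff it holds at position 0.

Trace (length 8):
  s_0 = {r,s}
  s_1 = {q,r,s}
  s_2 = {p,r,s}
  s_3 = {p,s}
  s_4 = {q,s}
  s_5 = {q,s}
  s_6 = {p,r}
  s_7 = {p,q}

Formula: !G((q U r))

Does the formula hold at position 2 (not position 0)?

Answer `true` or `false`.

Answer: true

Derivation:
s_0={r,s}: !G((q U r))=True G((q U r))=False (q U r)=True q=False r=True
s_1={q,r,s}: !G((q U r))=True G((q U r))=False (q U r)=True q=True r=True
s_2={p,r,s}: !G((q U r))=True G((q U r))=False (q U r)=True q=False r=True
s_3={p,s}: !G((q U r))=True G((q U r))=False (q U r)=False q=False r=False
s_4={q,s}: !G((q U r))=True G((q U r))=False (q U r)=True q=True r=False
s_5={q,s}: !G((q U r))=True G((q U r))=False (q U r)=True q=True r=False
s_6={p,r}: !G((q U r))=True G((q U r))=False (q U r)=True q=False r=True
s_7={p,q}: !G((q U r))=True G((q U r))=False (q U r)=False q=True r=False
Evaluating at position 2: result = True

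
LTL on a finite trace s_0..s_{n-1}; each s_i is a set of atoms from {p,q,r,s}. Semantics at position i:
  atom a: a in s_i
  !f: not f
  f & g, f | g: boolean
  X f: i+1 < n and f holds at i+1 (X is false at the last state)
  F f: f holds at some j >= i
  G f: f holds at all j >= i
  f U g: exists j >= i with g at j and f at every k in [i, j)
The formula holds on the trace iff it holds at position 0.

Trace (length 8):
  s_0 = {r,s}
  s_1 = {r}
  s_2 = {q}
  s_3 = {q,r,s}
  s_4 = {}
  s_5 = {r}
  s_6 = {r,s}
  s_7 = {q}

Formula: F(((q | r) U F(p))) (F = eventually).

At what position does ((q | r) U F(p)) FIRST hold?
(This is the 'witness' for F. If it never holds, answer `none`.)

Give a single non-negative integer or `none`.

s_0={r,s}: ((q | r) U F(p))=False (q | r)=True q=False r=True F(p)=False p=False
s_1={r}: ((q | r) U F(p))=False (q | r)=True q=False r=True F(p)=False p=False
s_2={q}: ((q | r) U F(p))=False (q | r)=True q=True r=False F(p)=False p=False
s_3={q,r,s}: ((q | r) U F(p))=False (q | r)=True q=True r=True F(p)=False p=False
s_4={}: ((q | r) U F(p))=False (q | r)=False q=False r=False F(p)=False p=False
s_5={r}: ((q | r) U F(p))=False (q | r)=True q=False r=True F(p)=False p=False
s_6={r,s}: ((q | r) U F(p))=False (q | r)=True q=False r=True F(p)=False p=False
s_7={q}: ((q | r) U F(p))=False (q | r)=True q=True r=False F(p)=False p=False
F(((q | r) U F(p))) does not hold (no witness exists).

Answer: none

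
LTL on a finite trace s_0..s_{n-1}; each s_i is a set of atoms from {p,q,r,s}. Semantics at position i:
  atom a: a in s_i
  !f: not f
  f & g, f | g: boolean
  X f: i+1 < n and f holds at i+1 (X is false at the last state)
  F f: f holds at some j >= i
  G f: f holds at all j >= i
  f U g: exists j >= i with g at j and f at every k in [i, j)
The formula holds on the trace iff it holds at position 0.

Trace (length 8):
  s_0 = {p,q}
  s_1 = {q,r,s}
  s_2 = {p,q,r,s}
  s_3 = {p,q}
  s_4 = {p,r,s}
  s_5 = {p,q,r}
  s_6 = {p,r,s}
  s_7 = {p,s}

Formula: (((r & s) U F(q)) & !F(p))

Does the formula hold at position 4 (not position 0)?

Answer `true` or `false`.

Answer: false

Derivation:
s_0={p,q}: (((r & s) U F(q)) & !F(p))=False ((r & s) U F(q))=True (r & s)=False r=False s=False F(q)=True q=True !F(p)=False F(p)=True p=True
s_1={q,r,s}: (((r & s) U F(q)) & !F(p))=False ((r & s) U F(q))=True (r & s)=True r=True s=True F(q)=True q=True !F(p)=False F(p)=True p=False
s_2={p,q,r,s}: (((r & s) U F(q)) & !F(p))=False ((r & s) U F(q))=True (r & s)=True r=True s=True F(q)=True q=True !F(p)=False F(p)=True p=True
s_3={p,q}: (((r & s) U F(q)) & !F(p))=False ((r & s) U F(q))=True (r & s)=False r=False s=False F(q)=True q=True !F(p)=False F(p)=True p=True
s_4={p,r,s}: (((r & s) U F(q)) & !F(p))=False ((r & s) U F(q))=True (r & s)=True r=True s=True F(q)=True q=False !F(p)=False F(p)=True p=True
s_5={p,q,r}: (((r & s) U F(q)) & !F(p))=False ((r & s) U F(q))=True (r & s)=False r=True s=False F(q)=True q=True !F(p)=False F(p)=True p=True
s_6={p,r,s}: (((r & s) U F(q)) & !F(p))=False ((r & s) U F(q))=False (r & s)=True r=True s=True F(q)=False q=False !F(p)=False F(p)=True p=True
s_7={p,s}: (((r & s) U F(q)) & !F(p))=False ((r & s) U F(q))=False (r & s)=False r=False s=True F(q)=False q=False !F(p)=False F(p)=True p=True
Evaluating at position 4: result = False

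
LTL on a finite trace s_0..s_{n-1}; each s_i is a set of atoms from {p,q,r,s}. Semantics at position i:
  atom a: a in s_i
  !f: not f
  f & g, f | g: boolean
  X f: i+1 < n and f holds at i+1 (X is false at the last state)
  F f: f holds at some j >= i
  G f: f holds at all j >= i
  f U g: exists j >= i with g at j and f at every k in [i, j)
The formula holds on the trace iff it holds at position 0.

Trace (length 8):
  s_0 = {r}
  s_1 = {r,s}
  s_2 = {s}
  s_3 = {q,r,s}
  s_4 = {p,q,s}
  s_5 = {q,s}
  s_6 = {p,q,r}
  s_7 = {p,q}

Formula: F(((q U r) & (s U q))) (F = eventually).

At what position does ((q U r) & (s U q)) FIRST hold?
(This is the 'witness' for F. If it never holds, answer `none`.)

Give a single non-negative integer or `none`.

Answer: 1

Derivation:
s_0={r}: ((q U r) & (s U q))=False (q U r)=True q=False r=True (s U q)=False s=False
s_1={r,s}: ((q U r) & (s U q))=True (q U r)=True q=False r=True (s U q)=True s=True
s_2={s}: ((q U r) & (s U q))=False (q U r)=False q=False r=False (s U q)=True s=True
s_3={q,r,s}: ((q U r) & (s U q))=True (q U r)=True q=True r=True (s U q)=True s=True
s_4={p,q,s}: ((q U r) & (s U q))=True (q U r)=True q=True r=False (s U q)=True s=True
s_5={q,s}: ((q U r) & (s U q))=True (q U r)=True q=True r=False (s U q)=True s=True
s_6={p,q,r}: ((q U r) & (s U q))=True (q U r)=True q=True r=True (s U q)=True s=False
s_7={p,q}: ((q U r) & (s U q))=False (q U r)=False q=True r=False (s U q)=True s=False
F(((q U r) & (s U q))) holds; first witness at position 1.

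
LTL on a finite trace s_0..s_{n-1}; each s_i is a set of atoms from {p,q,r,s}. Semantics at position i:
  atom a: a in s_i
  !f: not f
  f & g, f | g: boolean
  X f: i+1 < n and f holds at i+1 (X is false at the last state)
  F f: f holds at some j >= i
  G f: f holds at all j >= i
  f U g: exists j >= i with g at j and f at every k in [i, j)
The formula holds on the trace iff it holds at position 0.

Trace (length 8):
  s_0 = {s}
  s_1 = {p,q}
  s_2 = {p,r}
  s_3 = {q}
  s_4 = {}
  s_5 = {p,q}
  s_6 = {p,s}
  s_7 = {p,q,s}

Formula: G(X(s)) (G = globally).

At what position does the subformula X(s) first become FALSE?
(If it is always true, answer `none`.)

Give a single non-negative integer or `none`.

Answer: 0

Derivation:
s_0={s}: X(s)=False s=True
s_1={p,q}: X(s)=False s=False
s_2={p,r}: X(s)=False s=False
s_3={q}: X(s)=False s=False
s_4={}: X(s)=False s=False
s_5={p,q}: X(s)=True s=False
s_6={p,s}: X(s)=True s=True
s_7={p,q,s}: X(s)=False s=True
G(X(s)) holds globally = False
First violation at position 0.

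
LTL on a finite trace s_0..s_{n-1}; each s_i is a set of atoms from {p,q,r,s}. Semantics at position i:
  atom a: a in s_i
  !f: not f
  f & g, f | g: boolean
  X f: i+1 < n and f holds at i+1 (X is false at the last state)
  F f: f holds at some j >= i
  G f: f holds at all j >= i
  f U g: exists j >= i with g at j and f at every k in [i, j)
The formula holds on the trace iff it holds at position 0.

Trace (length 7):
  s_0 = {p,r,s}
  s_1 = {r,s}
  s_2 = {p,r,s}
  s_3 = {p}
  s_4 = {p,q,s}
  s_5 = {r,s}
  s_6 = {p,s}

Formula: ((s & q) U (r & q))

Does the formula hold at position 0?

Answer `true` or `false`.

s_0={p,r,s}: ((s & q) U (r & q))=False (s & q)=False s=True q=False (r & q)=False r=True
s_1={r,s}: ((s & q) U (r & q))=False (s & q)=False s=True q=False (r & q)=False r=True
s_2={p,r,s}: ((s & q) U (r & q))=False (s & q)=False s=True q=False (r & q)=False r=True
s_3={p}: ((s & q) U (r & q))=False (s & q)=False s=False q=False (r & q)=False r=False
s_4={p,q,s}: ((s & q) U (r & q))=False (s & q)=True s=True q=True (r & q)=False r=False
s_5={r,s}: ((s & q) U (r & q))=False (s & q)=False s=True q=False (r & q)=False r=True
s_6={p,s}: ((s & q) U (r & q))=False (s & q)=False s=True q=False (r & q)=False r=False

Answer: false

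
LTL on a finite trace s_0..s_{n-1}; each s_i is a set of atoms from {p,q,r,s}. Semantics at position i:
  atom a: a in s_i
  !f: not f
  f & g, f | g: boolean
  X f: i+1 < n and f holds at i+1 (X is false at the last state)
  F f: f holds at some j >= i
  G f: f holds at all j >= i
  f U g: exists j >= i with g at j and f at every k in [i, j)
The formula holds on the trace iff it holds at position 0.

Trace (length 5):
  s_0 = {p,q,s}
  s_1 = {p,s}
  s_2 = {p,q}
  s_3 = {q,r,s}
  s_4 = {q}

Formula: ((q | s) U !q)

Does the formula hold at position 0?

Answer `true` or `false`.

s_0={p,q,s}: ((q | s) U !q)=True (q | s)=True q=True s=True !q=False
s_1={p,s}: ((q | s) U !q)=True (q | s)=True q=False s=True !q=True
s_2={p,q}: ((q | s) U !q)=False (q | s)=True q=True s=False !q=False
s_3={q,r,s}: ((q | s) U !q)=False (q | s)=True q=True s=True !q=False
s_4={q}: ((q | s) U !q)=False (q | s)=True q=True s=False !q=False

Answer: true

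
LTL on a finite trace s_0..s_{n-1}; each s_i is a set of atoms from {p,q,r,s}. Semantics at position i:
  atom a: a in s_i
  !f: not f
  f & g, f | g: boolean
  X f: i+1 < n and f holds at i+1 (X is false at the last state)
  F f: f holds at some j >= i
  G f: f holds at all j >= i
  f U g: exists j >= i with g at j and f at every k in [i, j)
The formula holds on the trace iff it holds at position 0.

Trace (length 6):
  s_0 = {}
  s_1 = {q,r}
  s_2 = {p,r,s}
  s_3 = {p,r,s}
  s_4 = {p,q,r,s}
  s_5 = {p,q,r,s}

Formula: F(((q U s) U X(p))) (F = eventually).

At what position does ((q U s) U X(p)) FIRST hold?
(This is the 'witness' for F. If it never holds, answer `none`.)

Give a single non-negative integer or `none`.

s_0={}: ((q U s) U X(p))=False (q U s)=False q=False s=False X(p)=False p=False
s_1={q,r}: ((q U s) U X(p))=True (q U s)=True q=True s=False X(p)=True p=False
s_2={p,r,s}: ((q U s) U X(p))=True (q U s)=True q=False s=True X(p)=True p=True
s_3={p,r,s}: ((q U s) U X(p))=True (q U s)=True q=False s=True X(p)=True p=True
s_4={p,q,r,s}: ((q U s) U X(p))=True (q U s)=True q=True s=True X(p)=True p=True
s_5={p,q,r,s}: ((q U s) U X(p))=False (q U s)=True q=True s=True X(p)=False p=True
F(((q U s) U X(p))) holds; first witness at position 1.

Answer: 1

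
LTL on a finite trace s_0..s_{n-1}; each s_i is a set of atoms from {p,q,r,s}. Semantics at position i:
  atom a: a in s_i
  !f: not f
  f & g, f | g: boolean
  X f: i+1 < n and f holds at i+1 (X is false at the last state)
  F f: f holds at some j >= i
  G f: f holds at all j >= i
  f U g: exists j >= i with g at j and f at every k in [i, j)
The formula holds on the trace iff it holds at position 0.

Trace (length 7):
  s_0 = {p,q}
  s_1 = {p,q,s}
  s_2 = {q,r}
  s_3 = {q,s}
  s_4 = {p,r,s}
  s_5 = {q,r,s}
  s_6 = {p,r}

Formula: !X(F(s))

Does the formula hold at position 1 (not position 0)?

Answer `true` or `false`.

Answer: false

Derivation:
s_0={p,q}: !X(F(s))=False X(F(s))=True F(s)=True s=False
s_1={p,q,s}: !X(F(s))=False X(F(s))=True F(s)=True s=True
s_2={q,r}: !X(F(s))=False X(F(s))=True F(s)=True s=False
s_3={q,s}: !X(F(s))=False X(F(s))=True F(s)=True s=True
s_4={p,r,s}: !X(F(s))=False X(F(s))=True F(s)=True s=True
s_5={q,r,s}: !X(F(s))=True X(F(s))=False F(s)=True s=True
s_6={p,r}: !X(F(s))=True X(F(s))=False F(s)=False s=False
Evaluating at position 1: result = False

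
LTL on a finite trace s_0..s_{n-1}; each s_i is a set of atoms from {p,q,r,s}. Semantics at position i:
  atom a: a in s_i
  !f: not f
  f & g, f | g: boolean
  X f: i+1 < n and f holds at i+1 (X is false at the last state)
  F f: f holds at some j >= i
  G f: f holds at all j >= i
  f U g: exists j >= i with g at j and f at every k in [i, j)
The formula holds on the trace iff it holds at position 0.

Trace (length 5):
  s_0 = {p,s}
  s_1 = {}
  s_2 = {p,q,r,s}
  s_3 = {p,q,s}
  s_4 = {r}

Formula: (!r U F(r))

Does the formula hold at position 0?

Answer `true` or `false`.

s_0={p,s}: (!r U F(r))=True !r=True r=False F(r)=True
s_1={}: (!r U F(r))=True !r=True r=False F(r)=True
s_2={p,q,r,s}: (!r U F(r))=True !r=False r=True F(r)=True
s_3={p,q,s}: (!r U F(r))=True !r=True r=False F(r)=True
s_4={r}: (!r U F(r))=True !r=False r=True F(r)=True

Answer: true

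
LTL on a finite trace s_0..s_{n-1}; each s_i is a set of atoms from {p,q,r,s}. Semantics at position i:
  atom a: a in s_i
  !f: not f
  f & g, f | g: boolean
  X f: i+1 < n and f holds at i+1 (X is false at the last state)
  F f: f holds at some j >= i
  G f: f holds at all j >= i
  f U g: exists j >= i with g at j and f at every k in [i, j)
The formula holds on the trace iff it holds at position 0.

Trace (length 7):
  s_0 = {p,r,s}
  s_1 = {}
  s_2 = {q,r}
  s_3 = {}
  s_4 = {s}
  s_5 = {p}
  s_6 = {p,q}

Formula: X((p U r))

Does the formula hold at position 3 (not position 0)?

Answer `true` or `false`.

s_0={p,r,s}: X((p U r))=False (p U r)=True p=True r=True
s_1={}: X((p U r))=True (p U r)=False p=False r=False
s_2={q,r}: X((p U r))=False (p U r)=True p=False r=True
s_3={}: X((p U r))=False (p U r)=False p=False r=False
s_4={s}: X((p U r))=False (p U r)=False p=False r=False
s_5={p}: X((p U r))=False (p U r)=False p=True r=False
s_6={p,q}: X((p U r))=False (p U r)=False p=True r=False
Evaluating at position 3: result = False

Answer: false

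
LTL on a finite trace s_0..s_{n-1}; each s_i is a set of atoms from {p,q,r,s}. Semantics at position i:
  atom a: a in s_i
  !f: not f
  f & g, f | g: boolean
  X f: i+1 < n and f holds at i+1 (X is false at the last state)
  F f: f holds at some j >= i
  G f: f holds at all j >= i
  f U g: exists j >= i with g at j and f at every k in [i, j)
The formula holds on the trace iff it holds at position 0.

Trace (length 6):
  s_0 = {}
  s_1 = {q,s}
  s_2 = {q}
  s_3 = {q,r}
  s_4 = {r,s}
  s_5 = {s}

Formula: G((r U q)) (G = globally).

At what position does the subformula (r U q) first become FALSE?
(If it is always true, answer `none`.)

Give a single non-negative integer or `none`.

Answer: 0

Derivation:
s_0={}: (r U q)=False r=False q=False
s_1={q,s}: (r U q)=True r=False q=True
s_2={q}: (r U q)=True r=False q=True
s_3={q,r}: (r U q)=True r=True q=True
s_4={r,s}: (r U q)=False r=True q=False
s_5={s}: (r U q)=False r=False q=False
G((r U q)) holds globally = False
First violation at position 0.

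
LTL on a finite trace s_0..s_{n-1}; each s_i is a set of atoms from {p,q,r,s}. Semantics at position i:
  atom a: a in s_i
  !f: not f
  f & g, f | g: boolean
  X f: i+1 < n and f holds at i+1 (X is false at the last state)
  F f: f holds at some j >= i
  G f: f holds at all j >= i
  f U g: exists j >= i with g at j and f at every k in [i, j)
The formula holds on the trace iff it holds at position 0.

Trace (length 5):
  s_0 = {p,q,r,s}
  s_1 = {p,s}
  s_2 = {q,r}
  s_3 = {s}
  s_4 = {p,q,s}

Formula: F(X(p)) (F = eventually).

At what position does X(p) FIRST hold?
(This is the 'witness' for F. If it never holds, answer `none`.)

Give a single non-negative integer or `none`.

Answer: 0

Derivation:
s_0={p,q,r,s}: X(p)=True p=True
s_1={p,s}: X(p)=False p=True
s_2={q,r}: X(p)=False p=False
s_3={s}: X(p)=True p=False
s_4={p,q,s}: X(p)=False p=True
F(X(p)) holds; first witness at position 0.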